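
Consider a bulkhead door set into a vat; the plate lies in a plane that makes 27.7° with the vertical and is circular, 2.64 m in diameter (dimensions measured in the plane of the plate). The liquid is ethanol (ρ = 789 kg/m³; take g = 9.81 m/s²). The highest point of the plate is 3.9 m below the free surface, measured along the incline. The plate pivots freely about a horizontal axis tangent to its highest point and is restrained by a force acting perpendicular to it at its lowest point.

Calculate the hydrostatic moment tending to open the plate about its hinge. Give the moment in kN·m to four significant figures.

M ≈ 274.8 kN·m

γ = ρg = 789 × 9.81 / 1000 = 7.74009 kN/m³.
The plate makes 27.7° with the vertical, i.e. θ = 90° − 27.7° = 62.3° to the horizontal. Measuring y along the incline from the free-surface line, vertical depth h = y·sinθ with sinθ = 0.885394.
The centroid is at the centre, 1.32 m below the top of the plate, so y_c = 3.9 + 1.32 = 5.22 m and h_c = 5.22 × 0.885394 = 4.62176 m.
A = π(1.32)² = 5.47391 m².
Resultant F = γ·h_c·A = 7.74009 × 4.62176 × 5.47391 = 195.817 kN.
I_c = πr⁴/4 = π × 1.32⁴/4 = 2.38444 m⁴.
Centre of pressure: y_p = y_c + I_c/(y_c·A) = 5.22 + 2.38444/(5.22 × 5.47391) = 5.22 + 0.0834484 = 5.30345 m along the plane.
The resultant acts 1.32 + 0.0834484 = 1.40345 m (along the plate) below the hinge at the top edge, so the moment about the hinge is M = F × 1.40345 = 195.817 × 1.40345 = 274.819 kN·m.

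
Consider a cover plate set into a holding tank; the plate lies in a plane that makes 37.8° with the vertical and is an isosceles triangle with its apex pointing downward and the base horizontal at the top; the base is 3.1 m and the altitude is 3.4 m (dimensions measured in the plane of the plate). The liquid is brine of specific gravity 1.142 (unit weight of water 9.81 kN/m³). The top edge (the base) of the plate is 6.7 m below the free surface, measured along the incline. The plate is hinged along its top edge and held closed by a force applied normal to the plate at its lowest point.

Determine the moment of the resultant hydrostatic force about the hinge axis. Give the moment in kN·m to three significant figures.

M ≈ 444 kN·m

γ = 1.142 × 9.81 = 11.20302 kN/m³.
The plate makes 37.8° with the vertical, i.e. θ = 90° − 37.8° = 52.2° to the horizontal. Measuring y along the incline from the free-surface line, vertical depth h = y·sinθ with sinθ = 0.790155.
With the apex down, the centroid sits h/3 = 3.4/3 = 1.13333 m below the base (the top edge), so y_c = 6.7 + 1.13333 = 7.83333 m and h_c = 7.83333 × 0.790155 = 6.18954 m.
A = ½ × 3.1 × 3.4 = 5.27 m².
Resultant F = γ·h_c·A = 11.20302 × 6.18954 × 5.27 = 365.43 kN.
I_c = b·h³/36 = 3.1 × 3.4³/36 = 3.38451 m⁴.
Centre of pressure: y_p = y_c + I_c/(y_c·A) = 7.83333 + 3.38451/(7.83333 × 5.27) = 7.83333 + 0.0819858 = 7.91532 m along the plane.
The resultant acts 1.13333 + 0.0819858 = 1.21532 m (along the plate) below the hinge at the top edge, so the moment about the hinge is M = F × 1.21532 = 365.43 × 1.21532 = 444.114 kN·m.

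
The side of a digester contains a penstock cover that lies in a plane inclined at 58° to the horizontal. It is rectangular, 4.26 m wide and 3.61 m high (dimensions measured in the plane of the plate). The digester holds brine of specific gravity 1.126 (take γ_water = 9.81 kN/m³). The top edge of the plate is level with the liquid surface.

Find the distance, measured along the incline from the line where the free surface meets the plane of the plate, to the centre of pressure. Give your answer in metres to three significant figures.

γ = 1.126 × 9.81 = 11.04606 kN/m³.
Let θ = 58° be the plate's angle to the horizontal; measure y along the incline from where the plane meets the free surface. Vertical depth h = y·sinθ with sinθ = 0.848048.
The centroid lies 3.61/2 = 1.805 m below the top edge, so y_c = 1.805 m and h_c = 1.805 × 0.848048 = 1.53073 m.
A = 4.26 × 3.61 = 15.3786 m².
Resultant F = γ·h_c·A = 11.04606 × 1.53073 × 15.3786 = 260.03 kN.
I_c = b·h³/12 = 4.26 × 3.61³/12 = 16.7013 m⁴.
Centre of pressure: y_p = y_c + I_c/(y_c·A) = 1.805 + 16.7013/(1.805 × 15.3786) = 1.805 + 0.601667 = 2.40667 m along the plane.

y_p = 2.41 m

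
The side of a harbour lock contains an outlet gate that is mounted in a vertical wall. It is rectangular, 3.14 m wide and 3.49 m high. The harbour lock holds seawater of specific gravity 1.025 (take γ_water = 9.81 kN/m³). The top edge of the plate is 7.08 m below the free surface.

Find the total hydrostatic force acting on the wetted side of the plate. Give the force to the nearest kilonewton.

γ = 1.025 × 9.81 = 10.05525 kN/m³.
The centroid lies 3.49/2 = 1.745 m below the top edge, so the centroid depth is h_c = 7.08 + 1.745 = 8.825 m.
A = 3.14 × 3.49 = 10.9586 m².
Resultant F = γ·h_c·A = 10.05525 × 8.825 × 10.9586 = 972.44 kN.

F ≈ 972 kN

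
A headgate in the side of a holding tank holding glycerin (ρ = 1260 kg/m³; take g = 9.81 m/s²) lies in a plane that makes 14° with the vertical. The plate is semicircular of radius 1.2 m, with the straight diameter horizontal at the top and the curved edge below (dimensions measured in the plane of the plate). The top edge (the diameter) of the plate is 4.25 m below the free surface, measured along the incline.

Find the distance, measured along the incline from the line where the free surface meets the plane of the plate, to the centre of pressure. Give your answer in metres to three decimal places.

γ = ρg = 1260 × 9.81 / 1000 = 12.3606 kN/m³.
The plate makes 14° with the vertical, i.e. θ = 90° − 14° = 76° to the horizontal. Measuring y along the incline from the free-surface line, vertical depth h = y·sinθ with sinθ = 0.970296.
The centroid of a semicircle lies 4r/(3π) = 0.509296 m from the diameter, here below the top edge, so y_c = 4.25 + 0.509296 = 4.7593 m and h_c = 4.7593 × 0.970296 = 4.61793 m.
A = πr²/2 = π × 1.2²/2 = 2.26195 m².
Resultant F = γ·h_c·A = 12.3606 × 4.61793 × 2.26195 = 129.113 kN.
I_c = (π/8 − 8/(9π))·r⁴ = 0.109757 × 1.2⁴ = 0.227592 m⁴.
Centre of pressure: y_p = y_c + I_c/(y_c·A) = 4.7593 + 0.227592/(4.7593 × 2.26195) = 4.7593 + 0.0211413 = 4.78044 m along the plane.

y_p = 4.780 m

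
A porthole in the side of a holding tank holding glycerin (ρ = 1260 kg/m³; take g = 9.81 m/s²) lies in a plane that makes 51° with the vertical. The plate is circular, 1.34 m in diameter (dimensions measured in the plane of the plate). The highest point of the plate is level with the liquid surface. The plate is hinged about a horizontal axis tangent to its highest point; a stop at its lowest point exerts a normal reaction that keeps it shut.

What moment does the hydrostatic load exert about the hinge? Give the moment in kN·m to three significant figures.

M ≈ 6.16 kN·m

γ = ρg = 1260 × 9.81 / 1000 = 12.3606 kN/m³.
The plate makes 51° with the vertical, i.e. θ = 90° − 51° = 39° to the horizontal. Measuring y along the incline from the free-surface line, vertical depth h = y·sinθ with sinθ = 0.629320.
The centroid is at the centre, 0.67 m below the top of the plate, so y_c = 0.67 m and h_c = 0.67 × 0.629320 = 0.421644 m.
A = π(0.67)² = 1.41026 m².
Resultant F = γ·h_c·A = 12.3606 × 0.421644 × 1.41026 = 7.34995 kN.
I_c = πr⁴/4 = π × 0.67⁴/4 = 0.158267 m⁴.
Centre of pressure: y_p = y_c + I_c/(y_c·A) = 0.67 + 0.158267/(0.67 × 1.41026) = 0.67 + 0.167501 = 0.837501 m along the plane.
The resultant acts 0.67 + 0.167501 = 0.837501 m (along the plate) below the hinge at the top edge, so the moment about the hinge is M = F × 0.837501 = 7.34995 × 0.837501 = 6.15559 kN·m.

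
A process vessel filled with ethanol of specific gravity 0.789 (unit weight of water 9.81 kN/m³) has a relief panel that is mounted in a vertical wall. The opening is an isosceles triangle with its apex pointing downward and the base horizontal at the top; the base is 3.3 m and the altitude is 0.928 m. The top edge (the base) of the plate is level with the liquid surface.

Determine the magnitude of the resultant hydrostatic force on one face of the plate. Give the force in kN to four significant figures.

γ = 0.789 × 9.81 = 7.74009 kN/m³.
With the apex down, the centroid sits h/3 = 0.928/3 = 0.309333 m below the base (the top edge), so the centroid depth is h_c = 0.309333 m.
A = ½ × 3.3 × 0.928 = 1.5312 m².
Resultant F = γ·h_c·A = 7.74009 × 0.309333 × 1.5312 = 3.6661 kN.

F ≈ 3.666 kN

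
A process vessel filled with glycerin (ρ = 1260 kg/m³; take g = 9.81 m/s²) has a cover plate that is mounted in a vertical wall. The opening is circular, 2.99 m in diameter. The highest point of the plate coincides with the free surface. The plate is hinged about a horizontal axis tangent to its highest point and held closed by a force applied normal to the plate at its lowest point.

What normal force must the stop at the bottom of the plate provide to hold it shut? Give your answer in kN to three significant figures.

γ = ρg = 1260 × 9.81 / 1000 = 12.3606 kN/m³.
The centroid is at the centre, 1.495 m below the top of the plate, so the centroid depth is h_c = 1.495 m.
A = π(1.495)² = 7.02154 m².
Resultant F = γ·h_c·A = 12.3606 × 1.495 × 7.02154 = 129.752 kN.
I_c = πr⁴/4 = π × 1.495⁴/4 = 3.92333 m⁴.
Centre of pressure: y_p = y_c + I_c/(y_c·A) = 1.495 + 3.92333/(1.495 × 7.02154) = 1.495 + 0.37375 = 1.86875 m along the plane.
The resultant acts 1.495 + 0.37375 = 1.86875 m (along the plate) below the hinge at the top edge, so the moment about the hinge is M = F × 1.86875 = 129.752 × 1.86875 = 242.474 kN·m.
A normal force at the bottom, 2.99 m from the hinge, must supply this moment: P = 242.474/2.99 = 81.095 kN.

P ≈ 81.1 kN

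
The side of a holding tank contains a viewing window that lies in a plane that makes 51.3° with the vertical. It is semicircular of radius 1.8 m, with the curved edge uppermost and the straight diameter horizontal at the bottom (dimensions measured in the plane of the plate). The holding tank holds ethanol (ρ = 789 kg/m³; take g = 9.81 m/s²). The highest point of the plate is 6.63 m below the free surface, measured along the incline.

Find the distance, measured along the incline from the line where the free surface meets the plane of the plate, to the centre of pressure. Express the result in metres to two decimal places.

y_p = 7.70 m

γ = ρg = 789 × 9.81 / 1000 = 7.74009 kN/m³.
The plate makes 51.3° with the vertical, i.e. θ = 90° − 51.3° = 38.7° to the horizontal. Measuring y along the incline from the free-surface line, vertical depth h = y·sinθ with sinθ = 0.625243.
The centroid lies 4r/(3π) = 0.763944 m above the diameter, so r − 4r/(3π) = 1.8 − 0.763944 = 1.03606 m below the topmost point, so y_c = 6.63 + 1.03606 = 7.66606 m and h_c = 7.66606 × 0.625243 = 4.79315 m.
A = πr²/2 = π × 1.8²/2 = 5.08938 m².
Resultant F = γ·h_c·A = 7.74009 × 4.79315 × 5.08938 = 188.813 kN.
I_c = (π/8 − 8/(9π))·r⁴ = 0.109757 × 1.8⁴ = 1.15219 m⁴.
Centre of pressure: y_p = y_c + I_c/(y_c·A) = 7.66606 + 1.15219/(7.66606 × 5.08938) = 7.66606 + 0.0295316 = 7.69559 m along the plane.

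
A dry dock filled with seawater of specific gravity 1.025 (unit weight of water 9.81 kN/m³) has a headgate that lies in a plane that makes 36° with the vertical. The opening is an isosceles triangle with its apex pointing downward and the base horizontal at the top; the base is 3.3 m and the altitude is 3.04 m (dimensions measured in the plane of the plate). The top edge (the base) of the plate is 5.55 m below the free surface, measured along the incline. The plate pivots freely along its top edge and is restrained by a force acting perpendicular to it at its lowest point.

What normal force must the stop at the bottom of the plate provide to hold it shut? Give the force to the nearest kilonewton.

γ = 1.025 × 9.81 = 10.05525 kN/m³.
The plate makes 36° with the vertical, i.e. θ = 90° − 36° = 54° to the horizontal. Measuring y along the incline from the free-surface line, vertical depth h = y·sinθ with sinθ = 0.809017.
With the apex down, the centroid sits h/3 = 3.04/3 = 1.01333 m below the base (the top edge), so y_c = 5.55 + 1.01333 = 6.56333 m and h_c = 6.56333 × 0.809017 = 5.30985 m.
A = ½ × 3.3 × 3.04 = 5.016 m².
Resultant F = γ·h_c·A = 10.05525 × 5.30985 × 5.016 = 267.814 kN.
I_c = b·h³/36 = 3.3 × 3.04³/36 = 2.57533 m⁴.
Centre of pressure: y_p = y_c + I_c/(y_c·A) = 6.56333 + 2.57533/(6.56333 × 5.016) = 6.56333 + 0.078226 = 6.64156 m along the plane.
The resultant acts 1.01333 + 0.078226 = 1.09156 m (along the plate) below the hinge at the top edge, so the moment about the hinge is M = F × 1.09156 = 267.814 × 1.09156 = 292.335 kN·m.
A normal force at the bottom, 3.04 m from the hinge, must supply this moment: P = 292.335/3.04 = 96.1628 kN.

P ≈ 96 kN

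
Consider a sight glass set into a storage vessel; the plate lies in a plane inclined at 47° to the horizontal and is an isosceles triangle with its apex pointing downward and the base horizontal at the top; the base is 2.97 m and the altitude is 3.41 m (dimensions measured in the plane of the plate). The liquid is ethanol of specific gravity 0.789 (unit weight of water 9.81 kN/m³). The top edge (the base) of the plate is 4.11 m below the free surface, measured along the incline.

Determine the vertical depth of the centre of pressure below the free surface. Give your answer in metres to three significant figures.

γ = 0.789 × 9.81 = 7.74009 kN/m³.
Let θ = 47° be the plate's angle to the horizontal; measure y along the incline from where the plane meets the free surface. Vertical depth h = y·sinθ with sinθ = 0.731354.
With the apex down, the centroid sits h/3 = 3.41/3 = 1.13667 m below the base (the top edge), so y_c = 4.11 + 1.13667 = 5.24667 m and h_c = 5.24667 × 0.731354 = 3.83717 m.
A = ½ × 2.97 × 3.41 = 5.06385 m².
Resultant F = γ·h_c·A = 7.74009 × 3.83717 × 5.06385 = 150.397 kN.
I_c = b·h³/36 = 2.97 × 3.41³/36 = 3.27128 m⁴.
Centre of pressure: y_p = y_c + I_c/(y_c·A) = 5.24667 + 3.27128/(5.24667 × 5.06385) = 5.24667 + 0.123127 = 5.3698 m along the plane.
Vertically, h_p = y_p·sinθ = 5.3698 × 0.731354 = 3.92722 m.

h_p = 3.93 m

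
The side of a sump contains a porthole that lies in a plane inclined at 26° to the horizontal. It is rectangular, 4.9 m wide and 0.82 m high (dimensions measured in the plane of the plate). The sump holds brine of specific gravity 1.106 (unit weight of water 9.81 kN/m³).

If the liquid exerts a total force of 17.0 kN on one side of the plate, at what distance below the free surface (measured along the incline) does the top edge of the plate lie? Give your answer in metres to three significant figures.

γ = 1.106 × 9.81 = 10.84986 kN/m³.
A = 4.9 × 0.82 = 4.018 m².
From F = γ·h_c·A, the centroid depth is h_c = 17.0/(10.84986 × 4.018) = 0.389955 m.
Let θ = 26° be the plate's angle to the horizontal; measure y along the incline from where the plane meets the free surface. Vertical depth h = y·sinθ with sinθ = 0.438371.
Along the incline, y_c = h_c/sinθ = 0.389955/0.438371 = 0.889555 m.
The centroid lies 0.82/2 = 0.41 m below the top edge, so the top edge sits at y_top = 0.889555 − 0.41 = 0.479555 m along the incline.

y_top ≈ 0.480 m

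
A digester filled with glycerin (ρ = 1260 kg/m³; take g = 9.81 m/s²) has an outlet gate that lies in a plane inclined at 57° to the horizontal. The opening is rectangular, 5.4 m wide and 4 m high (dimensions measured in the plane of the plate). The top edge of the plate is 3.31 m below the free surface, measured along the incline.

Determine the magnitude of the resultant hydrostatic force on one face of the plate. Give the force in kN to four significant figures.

F ≈ 1189 kN

γ = ρg = 1260 × 9.81 / 1000 = 12.3606 kN/m³.
Let θ = 57° be the plate's angle to the horizontal; measure y along the incline from where the plane meets the free surface. Vertical depth h = y·sinθ with sinθ = 0.838671.
The centroid lies 4/2 = 2 m below the top edge, so y_c = 3.31 + 2 = 5.31 m and h_c = 5.31 × 0.838671 = 4.45334 m.
A = 5.4 × 4 = 21.6 m².
Resultant F = γ·h_c·A = 12.3606 × 4.45334 × 21.6 = 1188.99 kN.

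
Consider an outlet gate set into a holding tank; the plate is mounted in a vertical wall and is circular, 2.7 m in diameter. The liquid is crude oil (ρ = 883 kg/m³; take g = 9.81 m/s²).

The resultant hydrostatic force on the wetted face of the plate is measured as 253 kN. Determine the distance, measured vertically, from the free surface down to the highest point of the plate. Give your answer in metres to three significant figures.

d_top ≈ 3.75 m

γ = ρg = 883 × 9.81 / 1000 = 8.66223 kN/m³.
A = π(1.35)² = 5.72555 m².
From F = γ·h_c·A, the centroid depth is h_c = 253/(8.66223 × 5.72555) = 5.10121 m.
The centroid is at the centre, 1.35 m below the top of the plate, so the highest point sits at h_top = 5.10121 − 1.35 = 3.75121 m below the surface.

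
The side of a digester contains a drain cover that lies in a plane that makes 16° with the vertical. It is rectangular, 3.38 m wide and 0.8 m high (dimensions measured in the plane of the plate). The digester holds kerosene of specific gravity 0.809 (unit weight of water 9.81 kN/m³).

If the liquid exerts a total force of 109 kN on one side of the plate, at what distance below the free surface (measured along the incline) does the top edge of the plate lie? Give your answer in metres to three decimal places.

y_top ≈ 4.884 m

γ = 0.809 × 9.81 = 7.93629 kN/m³.
A = 3.38 × 0.8 = 2.704 m².
From F = γ·h_c·A, the centroid depth is h_c = 109/(7.93629 × 2.704) = 5.07928 m.
The plate makes 16° with the vertical, i.e. θ = 90° − 16° = 74° to the horizontal. Measuring y along the incline from the free-surface line, vertical depth h = y·sinθ with sinθ = 0.961262.
Along the incline, y_c = h_c/sinθ = 5.07928/0.961262 = 5.28397 m.
The centroid lies 0.8/2 = 0.4 m below the top edge, so the top edge sits at y_top = 5.28397 − 0.4 = 4.88397 m along the incline.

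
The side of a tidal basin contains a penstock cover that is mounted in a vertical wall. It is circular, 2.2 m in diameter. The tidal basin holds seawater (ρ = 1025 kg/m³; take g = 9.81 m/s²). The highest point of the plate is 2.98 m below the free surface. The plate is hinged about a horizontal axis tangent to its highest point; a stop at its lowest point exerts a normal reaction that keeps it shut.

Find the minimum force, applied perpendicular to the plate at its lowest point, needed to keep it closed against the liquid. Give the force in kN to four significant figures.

γ = ρg = 1025 × 9.81 / 1000 = 10.05525 kN/m³.
The centroid is at the centre, 1.1 m below the top of the plate, so the centroid depth is h_c = 2.98 + 1.1 = 4.08 m.
A = π(1.1)² = 3.80133 m².
Resultant F = γ·h_c·A = 10.05525 × 4.08 × 3.80133 = 155.951 kN.
I_c = πr⁴/4 = π × 1.1⁴/4 = 1.1499 m⁴.
Centre of pressure: y_p = y_c + I_c/(y_c·A) = 4.08 + 1.1499/(4.08 × 3.80133) = 4.08 + 0.074142 = 4.15414 m along the plane.
The resultant acts 1.1 + 0.074142 = 1.17414 m (along the plate) below the hinge at the top edge, so the moment about the hinge is M = F × 1.17414 = 155.951 × 1.17414 = 183.108 kN·m.
A normal force at the bottom, 2.2 m from the hinge, must supply this moment: P = 183.108/2.2 = 83.2309 kN.

P ≈ 83.23 kN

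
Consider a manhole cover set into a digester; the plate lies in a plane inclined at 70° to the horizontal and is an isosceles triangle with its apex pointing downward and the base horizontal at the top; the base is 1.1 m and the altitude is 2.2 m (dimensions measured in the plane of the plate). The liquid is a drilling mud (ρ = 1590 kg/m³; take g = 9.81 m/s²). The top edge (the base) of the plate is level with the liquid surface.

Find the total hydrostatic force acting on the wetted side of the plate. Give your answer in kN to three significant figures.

γ = ρg = 1590 × 9.81 / 1000 = 15.5979 kN/m³.
Let θ = 70° be the plate's angle to the horizontal; measure y along the incline from where the plane meets the free surface. Vertical depth h = y·sinθ with sinθ = 0.939693.
With the apex down, the centroid sits h/3 = 2.2/3 = 0.733333 m below the base (the top edge), so y_c = 0.733333 m and h_c = 0.733333 × 0.939693 = 0.689108 m.
A = ½ × 1.1 × 2.2 = 1.21 m².
Resultant F = γ·h_c·A = 15.5979 × 0.689108 × 1.21 = 13.0059 kN.

F ≈ 13.0 kN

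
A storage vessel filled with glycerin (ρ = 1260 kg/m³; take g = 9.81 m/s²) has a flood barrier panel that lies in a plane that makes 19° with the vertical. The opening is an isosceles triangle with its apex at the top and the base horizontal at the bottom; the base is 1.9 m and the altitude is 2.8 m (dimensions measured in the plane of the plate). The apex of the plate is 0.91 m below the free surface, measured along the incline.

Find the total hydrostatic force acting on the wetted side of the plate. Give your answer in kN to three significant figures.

γ = ρg = 1260 × 9.81 / 1000 = 12.3606 kN/m³.
The plate makes 19° with the vertical, i.e. θ = 90° − 19° = 71° to the horizontal. Measuring y along the incline from the free-surface line, vertical depth h = y·sinθ with sinθ = 0.945519.
With the apex up, the centroid sits 2h/3 = 2 × 2.8/3 = 1.86667 m below the apex, so y_c = 0.91 + 1.86667 = 2.77667 m and h_c = 2.77667 × 0.945519 = 2.62539 m.
A = ½ × 1.9 × 2.8 = 2.66 m².
Resultant F = γ·h_c·A = 12.3606 × 2.62539 × 2.66 = 86.3207 kN.

F ≈ 86.3 kN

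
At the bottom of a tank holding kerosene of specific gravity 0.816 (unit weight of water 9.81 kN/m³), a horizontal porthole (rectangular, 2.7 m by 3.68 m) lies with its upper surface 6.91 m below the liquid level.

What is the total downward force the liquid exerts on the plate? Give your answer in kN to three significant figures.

γ = 0.816 × 9.81 = 8.00496 kN/m³.
The plate is horizontal, so pressure is uniform at p = γ·h = 8.00496 × 6.91 = 55.3143 kN/m².
A = 2.7 × 3.68 = 9.936 m².
F = p·A = 55.3143 × 9.936 = 549.603 kN.

F ≈ 550 kN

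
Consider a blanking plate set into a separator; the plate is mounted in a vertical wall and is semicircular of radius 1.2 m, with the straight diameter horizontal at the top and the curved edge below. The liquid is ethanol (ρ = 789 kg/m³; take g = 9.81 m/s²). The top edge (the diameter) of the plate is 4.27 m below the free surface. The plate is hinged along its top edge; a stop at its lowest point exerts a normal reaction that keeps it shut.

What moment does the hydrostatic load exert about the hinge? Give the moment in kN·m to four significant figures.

M ≈ 44.38 kN·m

γ = ρg = 789 × 9.81 / 1000 = 7.74009 kN/m³.
The centroid of a semicircle lies 4r/(3π) = 0.509296 m from the diameter, here below the top edge, so the centroid depth is h_c = 4.27 + 0.509296 = 4.7793 m.
A = πr²/2 = π × 1.2²/2 = 2.26195 m².
Resultant F = γ·h_c·A = 7.74009 × 4.7793 × 2.26195 = 83.6745 kN.
I_c = (π/8 − 8/(9π))·r⁴ = 0.109757 × 1.2⁴ = 0.227592 m⁴.
Centre of pressure: y_p = y_c + I_c/(y_c·A) = 4.7793 + 0.227592/(4.7793 × 2.26195) = 4.7793 + 0.0210528 = 4.80035 m along the plane.
The resultant acts 0.509296 + 0.0210528 = 0.530349 m (along the plate) below the hinge at the top edge, so the moment about the hinge is M = F × 0.530349 = 83.6745 × 0.530349 = 44.3767 kN·m.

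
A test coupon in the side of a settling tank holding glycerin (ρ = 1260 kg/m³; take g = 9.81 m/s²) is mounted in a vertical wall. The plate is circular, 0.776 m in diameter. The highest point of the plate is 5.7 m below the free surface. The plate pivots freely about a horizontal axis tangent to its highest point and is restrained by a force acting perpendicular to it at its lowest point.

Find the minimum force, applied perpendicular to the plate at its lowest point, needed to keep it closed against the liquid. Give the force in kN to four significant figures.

P ≈ 18.08 kN

γ = ρg = 1260 × 9.81 / 1000 = 12.3606 kN/m³.
The centroid is at the centre, 0.388 m below the top of the plate, so the centroid depth is h_c = 5.7 + 0.388 = 6.088 m.
A = π(0.388)² = 0.472948 m².
Resultant F = γ·h_c·A = 12.3606 × 6.088 × 0.472948 = 35.59 kN.
I_c = πr⁴/4 = π × 0.388⁴/4 = 0.0177999 m⁴.
Centre of pressure: y_p = y_c + I_c/(y_c·A) = 6.088 + 0.0177999/(6.088 × 0.472948) = 6.088 + 0.00618201 = 6.09418 m along the plane.
The resultant acts 0.388 + 0.00618201 = 0.394182 m (along the plate) below the hinge at the top edge, so the moment about the hinge is M = F × 0.394182 = 35.59 × 0.394182 = 14.0289 kN·m.
A normal force at the bottom, 0.776 m from the hinge, must supply this moment: P = 14.0289/0.776 = 18.0785 kN.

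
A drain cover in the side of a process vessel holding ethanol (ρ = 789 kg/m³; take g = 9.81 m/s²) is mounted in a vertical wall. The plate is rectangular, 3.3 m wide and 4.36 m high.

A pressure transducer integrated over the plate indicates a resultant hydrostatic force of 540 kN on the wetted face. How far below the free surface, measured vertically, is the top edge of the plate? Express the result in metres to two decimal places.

γ = ρg = 789 × 9.81 / 1000 = 7.74009 kN/m³.
A = 3.3 × 4.36 = 14.388 m².
From F = γ·h_c·A, the centroid depth is h_c = 540/(7.74009 × 14.388) = 4.84895 m.
The centroid lies 4.36/2 = 2.18 m below the top edge, so the top edge sits at h_top = 4.84895 − 2.18 = 2.66895 m below the surface.

d_top ≈ 2.67 m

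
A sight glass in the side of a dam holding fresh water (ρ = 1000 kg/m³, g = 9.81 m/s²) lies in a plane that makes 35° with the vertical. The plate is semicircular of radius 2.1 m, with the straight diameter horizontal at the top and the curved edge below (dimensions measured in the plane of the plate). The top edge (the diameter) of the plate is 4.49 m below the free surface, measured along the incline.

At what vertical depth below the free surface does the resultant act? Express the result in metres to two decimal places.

h_p = 4.45 m

γ = ρg = 1000 × 9.81 = 9810 N/m³ = 9.81 kN/m³.
The plate makes 35° with the vertical, i.e. θ = 90° − 35° = 55° to the horizontal. Measuring y along the incline from the free-surface line, vertical depth h = y·sinθ with sinθ = 0.819152.
The centroid of a semicircle lies 4r/(3π) = 0.891268 m from the diameter, here below the top edge, so y_c = 4.49 + 0.891268 = 5.38127 m and h_c = 5.38127 × 0.819152 = 4.40808 m.
A = πr²/2 = π × 2.1²/2 = 6.92721 m².
Resultant F = γ·h_c·A = 9.81 × 4.40808 × 6.92721 = 299.555 kN.
I_c = (π/8 − 8/(9π))·r⁴ = 0.109757 × 2.1⁴ = 2.13457 m⁴.
Centre of pressure: y_p = y_c + I_c/(y_c·A) = 5.38127 + 2.13457/(5.38127 × 6.92721) = 5.38127 + 0.0572621 = 5.43853 m along the plane.
Vertically, h_p = y_p·sinθ = 5.43853 × 0.819152 = 4.45498 m.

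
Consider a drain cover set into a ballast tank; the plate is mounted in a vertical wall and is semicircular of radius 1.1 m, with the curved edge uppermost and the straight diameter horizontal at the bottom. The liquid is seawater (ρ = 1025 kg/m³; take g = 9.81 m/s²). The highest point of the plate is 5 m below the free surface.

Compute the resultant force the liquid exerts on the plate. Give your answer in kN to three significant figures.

γ = ρg = 1025 × 9.81 / 1000 = 10.05525 kN/m³.
The centroid lies 4r/(3π) = 0.466854 m above the diameter, so r − 4r/(3π) = 1.1 − 0.466854 = 0.633146 m below the topmost point, so the centroid depth is h_c = 5 + 0.633146 = 5.63315 m.
A = πr²/2 = π × 1.1²/2 = 1.90066 m².
Resultant F = γ·h_c·A = 10.05525 × 5.63315 × 1.90066 = 107.659 kN.

F ≈ 108 kN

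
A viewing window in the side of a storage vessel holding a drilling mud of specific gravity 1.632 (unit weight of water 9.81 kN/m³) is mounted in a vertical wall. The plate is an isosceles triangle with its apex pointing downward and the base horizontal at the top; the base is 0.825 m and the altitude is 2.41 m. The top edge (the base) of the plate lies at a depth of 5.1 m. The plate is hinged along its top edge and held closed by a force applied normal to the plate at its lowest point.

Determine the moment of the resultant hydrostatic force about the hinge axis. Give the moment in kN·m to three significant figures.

M ≈ 80.6 kN·m

γ = 1.632 × 9.81 = 16.00992 kN/m³.
With the apex down, the centroid sits h/3 = 2.41/3 = 0.803333 m below the base (the top edge), so the centroid depth is h_c = 5.1 + 0.803333 = 5.90333 m.
A = ½ × 0.825 × 2.41 = 0.994125 m².
Resultant F = γ·h_c·A = 16.00992 × 5.90333 × 0.994125 = 93.9566 kN.
I_c = b·h³/36 = 0.825 × 2.41³/36 = 0.320777 m⁴.
Centre of pressure: y_p = y_c + I_c/(y_c·A) = 5.90333 + 0.320777/(5.90333 × 0.994125) = 5.90333 + 0.0546594 = 5.95799 m along the plane.
The resultant acts 0.803333 + 0.0546594 = 0.857992 m (along the plate) below the hinge at the top edge, so the moment about the hinge is M = F × 0.857992 = 93.9566 × 0.857992 = 80.614 kN·m.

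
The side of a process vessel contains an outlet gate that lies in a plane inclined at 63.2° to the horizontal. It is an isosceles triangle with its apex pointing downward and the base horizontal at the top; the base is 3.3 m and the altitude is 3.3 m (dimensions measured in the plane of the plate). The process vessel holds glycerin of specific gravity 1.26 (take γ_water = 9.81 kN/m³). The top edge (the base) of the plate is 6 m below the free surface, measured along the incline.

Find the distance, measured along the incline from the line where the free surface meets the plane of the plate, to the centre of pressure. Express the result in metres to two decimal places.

y_p = 7.19 m

γ = 1.26 × 9.81 = 12.3606 kN/m³.
Let θ = 63.2° be the plate's angle to the horizontal; measure y along the incline from where the plane meets the free surface. Vertical depth h = y·sinθ with sinθ = 0.892586.
With the apex down, the centroid sits h/3 = 3.3/3 = 1.1 m below the base (the top edge), so y_c = 6 + 1.1 = 7.1 m and h_c = 7.1 × 0.892586 = 6.33736 m.
A = ½ × 3.3 × 3.3 = 5.445 m².
Resultant F = γ·h_c·A = 12.3606 × 6.33736 × 5.445 = 426.526 kN.
I_c = b·h³/36 = 3.3 × 3.3³/36 = 3.29422 m⁴.
Centre of pressure: y_p = y_c + I_c/(y_c·A) = 7.1 + 3.29422/(7.1 × 5.445) = 7.1 + 0.0852111 = 7.18521 m along the plane.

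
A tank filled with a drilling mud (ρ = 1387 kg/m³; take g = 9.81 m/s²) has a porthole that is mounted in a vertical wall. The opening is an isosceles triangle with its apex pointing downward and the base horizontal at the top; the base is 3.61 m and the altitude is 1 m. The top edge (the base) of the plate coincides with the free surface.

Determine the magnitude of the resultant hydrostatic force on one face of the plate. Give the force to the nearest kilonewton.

γ = ρg = 1387 × 9.81 / 1000 = 13.60647 kN/m³.
With the apex down, the centroid sits h/3 = 1/3 = 0.333333 m below the base (the top edge), so the centroid depth is h_c = 0.333333 m.
A = ½ × 3.61 × 1 = 1.805 m².
Resultant F = γ·h_c·A = 13.60647 × 0.333333 × 1.805 = 8.18655 kN.

F ≈ 8 kN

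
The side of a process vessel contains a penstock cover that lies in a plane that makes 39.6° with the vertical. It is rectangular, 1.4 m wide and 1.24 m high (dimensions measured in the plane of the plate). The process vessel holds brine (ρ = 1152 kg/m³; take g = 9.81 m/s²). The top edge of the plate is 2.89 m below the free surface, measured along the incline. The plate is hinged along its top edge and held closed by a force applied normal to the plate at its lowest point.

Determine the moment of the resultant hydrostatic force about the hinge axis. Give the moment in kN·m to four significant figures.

M ≈ 34.83 kN·m

γ = ρg = 1152 × 9.81 / 1000 = 11.30112 kN/m³.
The plate makes 39.6° with the vertical, i.e. θ = 90° − 39.6° = 50.4° to the horizontal. Measuring y along the incline from the free-surface line, vertical depth h = y·sinθ with sinθ = 0.770513.
The centroid lies 1.24/2 = 0.62 m below the top edge, so y_c = 2.89 + 0.62 = 3.51 m and h_c = 3.51 × 0.770513 = 2.7045 m.
A = 1.4 × 1.24 = 1.736 m².
Resultant F = γ·h_c·A = 11.30112 × 2.7045 × 1.736 = 53.0589 kN.
I_c = b·h³/12 = 1.4 × 1.24³/12 = 0.222439 m⁴.
Centre of pressure: y_p = y_c + I_c/(y_c·A) = 3.51 + 0.222439/(3.51 × 1.736) = 3.51 + 0.0365051 = 3.54651 m along the plane.
The resultant acts 0.62 + 0.0365051 = 0.656505 m (along the plate) below the hinge at the top edge, so the moment about the hinge is M = F × 0.656505 = 53.0589 × 0.656505 = 34.8334 kN·m.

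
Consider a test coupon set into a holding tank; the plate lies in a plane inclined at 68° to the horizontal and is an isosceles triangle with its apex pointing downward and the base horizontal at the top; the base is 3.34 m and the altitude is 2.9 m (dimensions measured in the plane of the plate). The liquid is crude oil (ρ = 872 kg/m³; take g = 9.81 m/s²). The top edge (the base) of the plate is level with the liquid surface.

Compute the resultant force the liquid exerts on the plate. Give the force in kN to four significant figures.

F ≈ 37.13 kN

γ = ρg = 872 × 9.81 / 1000 = 8.55432 kN/m³.
Let θ = 68° be the plate's angle to the horizontal; measure y along the incline from where the plane meets the free surface. Vertical depth h = y·sinθ with sinθ = 0.927184.
With the apex down, the centroid sits h/3 = 2.9/3 = 0.966667 m below the base (the top edge), so y_c = 0.966667 m and h_c = 0.966667 × 0.927184 = 0.896278 m.
A = ½ × 3.34 × 2.9 = 4.843 m².
Resultant F = γ·h_c·A = 8.55432 × 0.896278 × 4.843 = 37.1315 kN.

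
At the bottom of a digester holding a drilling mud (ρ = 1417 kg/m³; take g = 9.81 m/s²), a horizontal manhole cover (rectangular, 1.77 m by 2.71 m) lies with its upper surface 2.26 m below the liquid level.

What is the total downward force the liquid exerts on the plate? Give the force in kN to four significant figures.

F ≈ 150.7 kN

γ = ρg = 1417 × 9.81 / 1000 = 13.90077 kN/m³.
The plate is horizontal, so pressure is uniform at p = γ·h = 13.90077 × 2.26 = 31.4157 kN/m².
A = 1.77 × 2.71 = 4.7967 m².
F = p·A = 31.4157 × 4.7967 = 150.692 kN.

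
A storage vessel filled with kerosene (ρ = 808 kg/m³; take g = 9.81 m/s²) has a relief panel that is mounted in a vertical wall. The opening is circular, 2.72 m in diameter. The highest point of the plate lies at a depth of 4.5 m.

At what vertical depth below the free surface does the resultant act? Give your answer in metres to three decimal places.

γ = ρg = 808 × 9.81 / 1000 = 7.92648 kN/m³.
The centroid is at the centre, 1.36 m below the top of the plate, so the centroid depth is h_c = 4.5 + 1.36 = 5.86 m.
A = π(1.36)² = 5.81069 m².
Resultant F = γ·h_c·A = 7.92648 × 5.86 × 5.81069 = 269.902 kN.
I_c = πr⁴/4 = π × 1.36⁴/4 = 2.68686 m⁴.
Centre of pressure: y_p = y_c + I_c/(y_c·A) = 5.86 + 2.68686/(5.86 × 5.81069) = 5.86 + 0.0789078 = 5.93891 m along the plane.

h_p = 5.939 m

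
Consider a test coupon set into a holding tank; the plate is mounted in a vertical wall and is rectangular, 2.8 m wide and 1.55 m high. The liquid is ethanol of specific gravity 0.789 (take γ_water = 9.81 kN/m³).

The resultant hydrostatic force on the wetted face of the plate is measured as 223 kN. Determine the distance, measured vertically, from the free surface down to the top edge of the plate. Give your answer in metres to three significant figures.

d_top ≈ 5.86 m

γ = 0.789 × 9.81 = 7.74009 kN/m³.
A = 2.8 × 1.55 = 4.34 m².
From F = γ·h_c·A, the centroid depth is h_c = 223/(7.74009 × 4.34) = 6.63849 m.
The centroid lies 1.55/2 = 0.775 m below the top edge, so the top edge sits at h_top = 6.63849 − 0.775 = 5.86349 m below the surface.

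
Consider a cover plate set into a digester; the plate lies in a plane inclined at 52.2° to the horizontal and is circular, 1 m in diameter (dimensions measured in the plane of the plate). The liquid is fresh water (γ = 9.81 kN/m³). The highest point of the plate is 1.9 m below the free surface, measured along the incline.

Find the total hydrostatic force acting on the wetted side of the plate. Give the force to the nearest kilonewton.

F ≈ 15 kN

γ = 9.81 kN/m³.
Let θ = 52.2° be the plate's angle to the horizontal; measure y along the incline from where the plane meets the free surface. Vertical depth h = y·sinθ with sinθ = 0.790155.
The centroid is at the centre, 0.5 m below the top of the plate, so y_c = 1.9 + 0.5 = 2.4 m and h_c = 2.4 × 0.790155 = 1.89637 m.
A = π(0.5)² = 0.785398 m².
Resultant F = γ·h_c·A = 9.81 × 1.89637 × 0.785398 = 14.6111 kN.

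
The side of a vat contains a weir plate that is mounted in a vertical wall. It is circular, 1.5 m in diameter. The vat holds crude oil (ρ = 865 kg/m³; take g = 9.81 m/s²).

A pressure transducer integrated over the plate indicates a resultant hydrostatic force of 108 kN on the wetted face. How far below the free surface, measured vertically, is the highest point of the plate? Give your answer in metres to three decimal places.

γ = ρg = 865 × 9.81 / 1000 = 8.48565 kN/m³.
A = π(0.75)² = 1.76715 m².
From F = γ·h_c·A, the centroid depth is h_c = 108/(8.48565 × 1.76715) = 7.2022 m.
The centroid is at the centre, 0.75 m below the top of the plate, so the highest point sits at h_top = 7.2022 − 0.75 = 6.4522 m below the surface.

d_top ≈ 6.452 m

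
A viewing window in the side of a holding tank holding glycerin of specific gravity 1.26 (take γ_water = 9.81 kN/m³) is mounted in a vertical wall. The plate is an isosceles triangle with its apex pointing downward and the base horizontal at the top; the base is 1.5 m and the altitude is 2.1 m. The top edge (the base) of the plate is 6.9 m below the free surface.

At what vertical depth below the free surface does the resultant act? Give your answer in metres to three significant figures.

γ = 1.26 × 9.81 = 12.3606 kN/m³.
With the apex down, the centroid sits h/3 = 2.1/3 = 0.7 m below the base (the top edge), so the centroid depth is h_c = 6.9 + 0.7 = 7.6 m.
A = ½ × 1.5 × 2.1 = 1.575 m².
Resultant F = γ·h_c·A = 12.3606 × 7.6 × 1.575 = 147.956 kN.
I_c = b·h³/36 = 1.5 × 2.1³/36 = 0.385875 m⁴.
Centre of pressure: y_p = y_c + I_c/(y_c·A) = 7.6 + 0.385875/(7.6 × 1.575) = 7.6 + 0.0322368 = 7.63224 m along the plane.

h_p = 7.63 m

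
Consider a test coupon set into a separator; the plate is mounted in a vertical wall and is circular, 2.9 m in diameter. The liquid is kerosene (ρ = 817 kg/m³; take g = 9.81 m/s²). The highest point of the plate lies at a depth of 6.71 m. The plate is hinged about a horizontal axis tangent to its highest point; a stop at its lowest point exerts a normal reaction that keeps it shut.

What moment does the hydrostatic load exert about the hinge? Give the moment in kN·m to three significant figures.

γ = ρg = 817 × 9.81 / 1000 = 8.01477 kN/m³.
The centroid is at the centre, 1.45 m below the top of the plate, so the centroid depth is h_c = 6.71 + 1.45 = 8.16 m.
A = π(1.45)² = 6.6052 m².
Resultant F = γ·h_c·A = 8.01477 × 8.16 × 6.6052 = 431.984 kN.
I_c = πr⁴/4 = π × 1.45⁴/4 = 3.47186 m⁴.
Centre of pressure: y_p = y_c + I_c/(y_c·A) = 8.16 + 3.47186/(8.16 × 6.6052) = 8.16 + 0.0644149 = 8.22441 m along the plane.
The resultant acts 1.45 + 0.0644149 = 1.51441 m (along the plate) below the hinge at the top edge, so the moment about the hinge is M = F × 1.51441 = 431.984 × 1.51441 = 654.201 kN·m.

M ≈ 654 kN·m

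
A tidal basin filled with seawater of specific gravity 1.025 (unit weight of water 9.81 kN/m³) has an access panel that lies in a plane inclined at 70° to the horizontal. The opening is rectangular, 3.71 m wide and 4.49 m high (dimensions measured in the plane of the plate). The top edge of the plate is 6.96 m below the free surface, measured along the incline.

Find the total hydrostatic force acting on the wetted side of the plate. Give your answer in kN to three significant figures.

F ≈ 1450 kN

γ = 1.025 × 9.81 = 10.05525 kN/m³.
Let θ = 70° be the plate's angle to the horizontal; measure y along the incline from where the plane meets the free surface. Vertical depth h = y·sinθ with sinθ = 0.939693.
The centroid lies 4.49/2 = 2.245 m below the top edge, so y_c = 6.96 + 2.245 = 9.205 m and h_c = 9.205 × 0.939693 = 8.64987 m.
A = 3.71 × 4.49 = 16.6579 m².
Resultant F = γ·h_c·A = 10.05525 × 8.64987 × 16.6579 = 1448.85 kN.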